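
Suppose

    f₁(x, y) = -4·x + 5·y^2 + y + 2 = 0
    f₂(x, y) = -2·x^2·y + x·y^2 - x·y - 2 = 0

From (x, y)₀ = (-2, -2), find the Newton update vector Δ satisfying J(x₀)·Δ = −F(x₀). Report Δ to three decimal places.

At (-2, -2): F = (28.000, 2.000).
Jacobian J = [[-4, 10·y + 1], [-4·x·y + y^2 - y, -2·x^2 + 2·x·y - x]].
At the point, J = [[-4.000, -19.000], [-10.000, 2.000]] (det J = -198.000).
Solving J·Δ = −F gives Δ = (0.475, 1.374).

(0.475, 1.374)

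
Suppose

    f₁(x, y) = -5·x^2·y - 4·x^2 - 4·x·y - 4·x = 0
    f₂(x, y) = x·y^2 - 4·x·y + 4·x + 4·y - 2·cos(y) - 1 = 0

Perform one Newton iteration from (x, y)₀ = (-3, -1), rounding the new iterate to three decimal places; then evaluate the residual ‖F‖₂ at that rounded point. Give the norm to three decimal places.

At (-3, -1): F = (9.000, -33.08060).
Jacobian J = [[-10·x·y - 8·x - 4·y - 4, -5·x^2 - 4·x], [y^2 - 4·y + 4, 2·x·y - 4·x + 2·sin(y) + 4]].
At the point, J = [[-6.000, -33.000], [9.000, 20.31706]] (det J = 175.09765).
Solving J·Δ = −F gives Δ = (5.190, -0.671).
Then the next iterate is (x, y)₁ = (2.190, -1.671).
Re-evaluating at (2.190, -1.671): F = (26.76498, 22.02904), so ‖F‖₂ = 34.665.

34.665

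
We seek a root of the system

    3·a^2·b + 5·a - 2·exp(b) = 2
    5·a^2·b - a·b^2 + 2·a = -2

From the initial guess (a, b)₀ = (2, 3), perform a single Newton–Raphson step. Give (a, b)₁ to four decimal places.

At (2, 3): F = (3.828926, 48.0000).
Jacobian J = [[6·a·b + 5, 3·a^2 - 2·exp(b)], [10·a·b - b^2 + 2, 5·a^2 - 2·a·b]].
At the point, J = [[41.0000, -28.171074], [53.0000, 8.0000]] (det J = 1821.066914).
Solving J·Δ = −F gives Δ = (-0.7594, -0.9692).
Then the next iterate is (a, b)₁ = (1.2406, 2.0308).

(1.2406, 2.0308)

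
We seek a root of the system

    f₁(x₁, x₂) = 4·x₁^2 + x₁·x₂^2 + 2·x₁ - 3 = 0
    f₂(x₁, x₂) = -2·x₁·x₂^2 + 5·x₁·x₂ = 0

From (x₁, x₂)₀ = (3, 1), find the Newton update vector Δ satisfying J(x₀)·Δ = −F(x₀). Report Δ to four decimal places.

(-1.1429, -1.8571)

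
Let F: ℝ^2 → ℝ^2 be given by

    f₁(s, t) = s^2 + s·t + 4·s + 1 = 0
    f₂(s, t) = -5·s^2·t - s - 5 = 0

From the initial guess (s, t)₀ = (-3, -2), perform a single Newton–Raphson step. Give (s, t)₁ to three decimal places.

(25.000, -38.000)

At (-3, -2): F = (4.000, 88.000).
Jacobian J = [[2·s + t + 4, s], [-10·s·t - 1, -5·s^2]].
At the point, J = [[-4.000, -3.000], [-61.000, -45.000]] (det J = -3.000).
Solving J·Δ = −F gives Δ = (28.000, -36.000).
Then the next iterate is (s, t)₁ = (25.000, -38.000).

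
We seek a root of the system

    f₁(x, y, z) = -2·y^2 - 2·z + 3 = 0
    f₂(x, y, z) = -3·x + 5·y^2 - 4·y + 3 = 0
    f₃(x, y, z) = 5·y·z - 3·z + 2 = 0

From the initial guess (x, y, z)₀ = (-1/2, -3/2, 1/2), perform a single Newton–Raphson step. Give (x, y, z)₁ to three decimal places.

At (-1/2, -3/2, 1/2): F = (-2.500, 21.750, -3.250).
Jacobian J = [[0, -4·y, -2], [-3, 10·y - 4, 0], [0, 5·z, 5·y - 3]].
At the point, J = [[0.000, 6.000, -2.000], [-3.000, -19.000, 0.000], [0.000, 2.500, -10.500]] (det J = -174.000).
Solving J·Δ = −F gives Δ = (5.093, 0.341, -0.228).
Then the next iterate is (x, y, z)₁ = (4.593, -1.159, 0.272).

(4.593, -1.159, 0.272)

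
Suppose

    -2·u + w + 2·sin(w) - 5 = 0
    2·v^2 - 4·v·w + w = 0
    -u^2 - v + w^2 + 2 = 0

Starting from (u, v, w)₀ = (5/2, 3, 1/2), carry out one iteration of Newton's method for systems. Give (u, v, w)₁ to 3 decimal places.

At (5/2, 3, 1/2): F = (-8.54115, 12.500, -7.000).
Jacobian J = [[-2, 0, 2·cos(w) + 1], [0, 4·v - 4·w, -4·v + 1], [-2·u, -1, 2·w]].
At the point, J = [[-2.000, 0.000, 2.75517], [0.000, 10.000, -11.000], [-5.000, -1.000, 1.000]] (det J = 139.75826).
Solving J·Δ = −F gives Δ = (-1.195, 1.206, 2.233).
Then the next iterate is (u, v, w)₁ = (1.305, 4.206, 2.733).

(1.305, 4.206, 2.733)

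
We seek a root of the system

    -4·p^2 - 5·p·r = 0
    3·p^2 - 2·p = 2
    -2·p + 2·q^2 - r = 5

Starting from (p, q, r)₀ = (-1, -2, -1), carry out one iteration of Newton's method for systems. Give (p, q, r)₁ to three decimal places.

(-0.625, -1.447, -0.175)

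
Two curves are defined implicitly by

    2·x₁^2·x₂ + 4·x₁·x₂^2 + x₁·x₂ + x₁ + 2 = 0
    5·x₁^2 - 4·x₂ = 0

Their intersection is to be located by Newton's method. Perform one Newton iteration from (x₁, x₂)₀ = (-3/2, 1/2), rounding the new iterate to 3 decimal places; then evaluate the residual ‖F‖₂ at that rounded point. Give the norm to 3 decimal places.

1.825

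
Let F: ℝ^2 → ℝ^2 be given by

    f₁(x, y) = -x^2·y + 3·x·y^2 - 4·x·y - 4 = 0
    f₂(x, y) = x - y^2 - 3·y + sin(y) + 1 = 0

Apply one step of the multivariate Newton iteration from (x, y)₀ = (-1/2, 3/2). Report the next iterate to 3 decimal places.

(0.795, 0.833)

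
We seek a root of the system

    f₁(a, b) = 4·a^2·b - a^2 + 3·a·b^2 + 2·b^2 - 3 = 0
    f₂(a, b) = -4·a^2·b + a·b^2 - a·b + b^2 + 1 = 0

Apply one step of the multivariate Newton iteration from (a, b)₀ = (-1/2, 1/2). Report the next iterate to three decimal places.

(-1.000, 2.167)

At (-1/2, 1/2): F = (-2.625, 0.875).
Jacobian J = [[8·a·b - 2·a + 3·b^2, 4·a^2 + 6·a·b + 4·b], [-8·a·b + b^2 - b, -4·a^2 + 2·a·b - a + 2·b]].
At the point, J = [[-0.250, 1.500], [1.750, 0.000]] (det J = -2.625).
Solving J·Δ = −F gives Δ = (-0.500, 1.667).
Then the next iterate is (a, b)₁ = (-1.000, 2.167).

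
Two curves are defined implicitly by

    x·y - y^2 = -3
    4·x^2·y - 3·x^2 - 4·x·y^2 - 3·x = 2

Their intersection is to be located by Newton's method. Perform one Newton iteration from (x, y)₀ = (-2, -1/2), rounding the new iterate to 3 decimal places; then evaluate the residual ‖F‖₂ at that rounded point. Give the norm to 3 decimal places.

354.190

At (-2, -1/2): F = (3.750, -14.000).
Jacobian J = [[y, x - 2·y], [8·x·y - 6·x - 4·y^2 - 3, 4·x^2 - 8·x·y]].
At the point, J = [[-0.500, -1.000], [16.000, 8.000]] (det J = 12.000).
Solving J·Δ = −F gives Δ = (-1.333, 4.417).
Then the next iterate is (x, y)₁ = (-3.333, 3.917).
Re-evaluating at (-3.333, 3.917): F = (-25.39825, 353.27780), so ‖F‖₂ = 354.190.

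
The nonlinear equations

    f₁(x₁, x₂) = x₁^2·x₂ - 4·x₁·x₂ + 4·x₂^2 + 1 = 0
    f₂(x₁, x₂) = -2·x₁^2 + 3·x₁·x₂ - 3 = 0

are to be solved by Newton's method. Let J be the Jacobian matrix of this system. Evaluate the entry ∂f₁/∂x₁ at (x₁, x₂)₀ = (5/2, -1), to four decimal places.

∂f₁/∂x₁ = 2·x₁·x₂ - 4·x₂.
At (5/2, -1) this is -1.0000.

-1.0000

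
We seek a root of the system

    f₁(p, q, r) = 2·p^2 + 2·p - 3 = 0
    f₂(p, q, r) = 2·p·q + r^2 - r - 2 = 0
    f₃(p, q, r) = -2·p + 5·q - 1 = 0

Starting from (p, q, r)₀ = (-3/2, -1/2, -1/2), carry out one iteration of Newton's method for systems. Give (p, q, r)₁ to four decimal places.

(-1.8750, -0.5500, -0.1125)

At (-3/2, -1/2, -1/2): F = (-1.5000, 0.2500, -0.5000).
Jacobian J = [[4·p + 2, 0, 0], [2·q, 2·p, 2·r - 1], [-2, 5, 0]].
At the point, J = [[-4.0000, 0.0000, 0.0000], [-1.0000, -3.0000, -2.0000], [-2.0000, 5.0000, 0.0000]] (det J = -40.0000).
Solving J·Δ = −F gives Δ = (-0.3750, -0.0500, 0.3875).
Then the next iterate is (p, q, r)₁ = (-1.8750, -0.5500, -0.1125).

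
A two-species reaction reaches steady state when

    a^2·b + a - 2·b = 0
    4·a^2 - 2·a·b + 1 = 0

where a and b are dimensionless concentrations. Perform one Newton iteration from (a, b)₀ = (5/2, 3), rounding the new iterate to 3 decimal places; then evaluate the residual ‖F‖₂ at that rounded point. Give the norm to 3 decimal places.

At (5/2, 3): F = (15.250, 11.000).
Jacobian J = [[2·a·b + 1, a^2 - 2], [8·a - 2·b, -2·a]].
At the point, J = [[16.000, 4.250], [14.000, -5.000]] (det J = -139.500).
Solving J·Δ = −F gives Δ = (-0.882, -0.269).
Then the next iterate is (a, b)₁ = (1.618, 2.731).
Re-evaluating at (1.618, 2.731): F = (3.30555, 2.63418), so ‖F‖₂ = 4.227.

4.227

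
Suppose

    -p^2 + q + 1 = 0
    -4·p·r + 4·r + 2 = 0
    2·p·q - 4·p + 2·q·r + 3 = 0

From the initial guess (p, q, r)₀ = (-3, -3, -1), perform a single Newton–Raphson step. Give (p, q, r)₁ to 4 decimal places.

(-1.6266, -0.2405, -0.4684)

At (-3, -3, -1): F = (-11.0000, -14.0000, 39.0000).
Jacobian J = [[-2·p, 1, 0], [-4·r, 0, -4·p + 4], [2·q - 4, 2·p + 2·r, 2·q]].
At the point, J = [[6.0000, 1.0000, 0.0000], [4.0000, 0.0000, 16.0000], [-10.0000, -8.0000, -6.0000]] (det J = 632.0000).
Solving J·Δ = −F gives Δ = (1.3734, 2.7595, 0.5316).
Then the next iterate is (p, q, r)₁ = (-1.6266, -0.2405, -0.4684).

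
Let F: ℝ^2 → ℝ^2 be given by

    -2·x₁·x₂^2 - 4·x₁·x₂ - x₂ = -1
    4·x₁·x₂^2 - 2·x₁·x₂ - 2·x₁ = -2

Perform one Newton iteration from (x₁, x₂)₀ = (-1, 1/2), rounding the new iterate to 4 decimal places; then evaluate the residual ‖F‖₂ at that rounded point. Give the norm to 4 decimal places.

3.0928

At (-1, 1/2): F = (3.0000, 4.0000).
Jacobian J = [[-2·x₂^2 - 4·x₂, -4·x₁·x₂ - 4·x₁ - 1], [4·x₂^2 - 2·x₂ - 2, 8·x₁·x₂ - 2·x₁]].
At the point, J = [[-2.5000, 5.0000], [-2.0000, -2.0000]] (det J = 15.0000).
Solving J·Δ = −F gives Δ = (1.7333, 0.2667).
Then the next iterate is (x₁, x₂)₁ = (0.7333, 0.7667).
Re-evaluating at (0.7333, 0.7667): F = (-2.877694, 1.133177), so ‖F‖₂ = 3.0928.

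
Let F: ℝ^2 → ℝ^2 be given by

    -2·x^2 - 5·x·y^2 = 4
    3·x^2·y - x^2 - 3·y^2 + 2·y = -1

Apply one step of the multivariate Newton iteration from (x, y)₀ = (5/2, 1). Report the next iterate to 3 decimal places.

At (5/2, 1): F = (-29.000, 12.500).
Jacobian J = [[-4·x - 5·y^2, -10·x·y], [6·x·y - 2·x, 3·x^2 - 6·y + 2]].
At the point, J = [[-15.000, -25.000], [10.000, 14.750]] (det J = 28.750).
Solving J·Δ = −F gives Δ = (4.009, -3.565).
Then the next iterate is (x, y)₁ = (6.509, -2.565).

(6.509, -2.565)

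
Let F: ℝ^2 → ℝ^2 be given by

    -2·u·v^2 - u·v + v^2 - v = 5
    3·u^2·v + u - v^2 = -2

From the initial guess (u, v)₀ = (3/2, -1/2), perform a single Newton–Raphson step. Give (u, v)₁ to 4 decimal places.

At (3/2, -1/2): F = (-4.2500, -0.1250).
Jacobian J = [[-2·v^2 - v, -4·u·v - u + 2·v - 1], [6·u·v + 1, 3·u^2 - 2·v]].
At the point, J = [[0.0000, -0.5000], [-3.5000, 7.7500]] (det J = -1.7500).
Solving J·Δ = −F gives Δ = (-18.8571, -8.5000).
Then the next iterate is (u, v)₁ = (-17.3571, -9.0000).

(-17.3571, -9.0000)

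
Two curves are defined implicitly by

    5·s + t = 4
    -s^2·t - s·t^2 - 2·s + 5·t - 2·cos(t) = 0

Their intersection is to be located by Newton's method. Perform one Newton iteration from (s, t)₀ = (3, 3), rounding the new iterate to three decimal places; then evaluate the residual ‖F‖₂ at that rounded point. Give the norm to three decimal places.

At (3, 3): F = (14.000, -43.02002).
Jacobian J = [[5, 1], [-2·s·t - t^2 - 2, -s^2 - 2·s·t + 2·sin(t) + 5]].
At the point, J = [[5.000, 1.000], [-29.000, -21.71776]] (det J = -79.58880).
Solving J·Δ = −F gives Δ = (-3.280, 2.399).
Then the next iterate is (s, t)₁ = (-0.280, 5.399).
Re-evaluating at (-0.280, 5.399): F = (-0.001, 34.02566), so ‖F‖₂ = 34.026.

34.026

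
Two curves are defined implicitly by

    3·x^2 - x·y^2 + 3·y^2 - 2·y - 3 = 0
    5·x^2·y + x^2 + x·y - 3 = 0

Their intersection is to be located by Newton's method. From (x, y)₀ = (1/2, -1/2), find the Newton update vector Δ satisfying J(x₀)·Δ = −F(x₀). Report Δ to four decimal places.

(-4.1567, -2.6791)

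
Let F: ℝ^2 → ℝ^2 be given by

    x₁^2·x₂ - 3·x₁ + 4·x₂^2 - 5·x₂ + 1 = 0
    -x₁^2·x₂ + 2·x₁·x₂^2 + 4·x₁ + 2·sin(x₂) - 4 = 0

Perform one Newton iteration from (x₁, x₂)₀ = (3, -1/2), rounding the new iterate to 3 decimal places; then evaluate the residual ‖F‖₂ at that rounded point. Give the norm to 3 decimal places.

3.184

At (3, -1/2): F = (-9.000, 13.04115).
Jacobian J = [[2·x₁·x₂ - 3, x₁^2 + 8·x₂ - 5], [-2·x₁·x₂ + 2·x₂^2 + 4, -x₁^2 + 4·x₁·x₂ + 2·cos(x₂)]].
At the point, J = [[-6.000, 0.000], [7.500, -13.24483]] (det J = 79.46901).
Solving J·Δ = −F gives Δ = (-1.500, 0.135).
Then the next iterate is (x₁, x₂)₁ = (1.500, -0.365).
Re-evaluating at (1.500, -0.365): F = (-1.96335, 2.50703), so ‖F‖₂ = 3.184.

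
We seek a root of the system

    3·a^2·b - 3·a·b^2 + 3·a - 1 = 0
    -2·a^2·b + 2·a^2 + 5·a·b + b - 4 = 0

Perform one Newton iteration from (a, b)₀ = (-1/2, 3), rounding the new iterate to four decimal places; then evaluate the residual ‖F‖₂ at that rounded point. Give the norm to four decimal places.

At (-1/2, 3): F = (13.2500, -9.5000).
Jacobian J = [[6·a·b - 3·b^2 + 3, 3·a^2 - 6·a·b], [-4·a·b + 4·a + 5·b, -2·a^2 + 5·a + 1]].
At the point, J = [[-33.0000, 9.7500], [19.0000, -2.0000]] (det J = -119.2500).
Solving J·Δ = −F gives Δ = (0.5545, 0.5178).
Then the next iterate is (a, b)₁ = (0.0545, 3.5178).
Re-evaluating at (0.0545, 3.5178): F = (-2.828453, 0.461444), so ‖F‖₂ = 2.8658.

2.8658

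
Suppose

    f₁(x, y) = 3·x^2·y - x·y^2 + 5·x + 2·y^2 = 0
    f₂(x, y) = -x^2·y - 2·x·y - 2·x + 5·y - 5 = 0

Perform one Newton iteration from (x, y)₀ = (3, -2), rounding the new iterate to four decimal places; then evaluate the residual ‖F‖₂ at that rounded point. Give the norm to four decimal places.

128.0117

At (3, -2): F = (-43.0000, 9.0000).
Jacobian J = [[6·x·y - y^2 + 5, 3·x^2 - 2·x·y + 4·y], [-2·x·y - 2·y - 2, -x^2 - 2·x + 5]].
At the point, J = [[-35.0000, 31.0000], [14.0000, -10.0000]] (det J = -84.0000).
Solving J·Δ = −F gives Δ = (1.7976, 3.4167).
Then the next iterate is (x, y)₁ = (4.7976, 1.4167).
Re-evaluating at (4.7976, 1.4167): F = (116.197514, -53.713355), so ‖F‖₂ = 128.0117.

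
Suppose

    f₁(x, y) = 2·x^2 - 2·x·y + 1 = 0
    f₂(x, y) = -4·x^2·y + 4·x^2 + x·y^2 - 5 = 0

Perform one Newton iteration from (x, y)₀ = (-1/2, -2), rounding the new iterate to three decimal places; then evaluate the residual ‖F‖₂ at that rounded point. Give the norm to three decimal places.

1.138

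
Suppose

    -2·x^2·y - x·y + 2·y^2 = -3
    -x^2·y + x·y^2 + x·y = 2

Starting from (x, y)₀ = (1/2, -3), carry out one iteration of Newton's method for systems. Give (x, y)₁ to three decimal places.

(0.969, -0.829)

At (1/2, -3): F = (24.000, 1.750).
Jacobian J = [[-4·x·y - y, -2·x^2 - x + 4·y], [-2·x·y + y^2 + y, -x^2 + 2·x·y + x]].
At the point, J = [[9.000, -13.000], [9.000, -2.750]] (det J = 92.250).
Solving J·Δ = −F gives Δ = (0.469, 2.171).
Then the next iterate is (x, y)₁ = (0.969, -0.829).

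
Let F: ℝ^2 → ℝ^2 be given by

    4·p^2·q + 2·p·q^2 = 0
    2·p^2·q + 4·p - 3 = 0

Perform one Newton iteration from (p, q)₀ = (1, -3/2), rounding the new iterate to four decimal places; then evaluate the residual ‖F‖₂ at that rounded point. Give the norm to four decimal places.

1.2442

At (1, -3/2): F = (-1.5000, -2.0000).
Jacobian J = [[8·p·q + 2·q^2, 4·p^2 + 4·p·q], [4·p·q + 4, 2·p^2]].
At the point, J = [[-7.5000, -2.0000], [-2.0000, 2.0000]] (det J = -19.0000).
Solving J·Δ = −F gives Δ = (-0.3684, 0.6316).
Then the next iterate is (p, q)₁ = (0.6316, -0.8684).
Re-evaluating at (0.6316, -0.8684): F = (-0.433081, -1.166442), so ‖F‖₂ = 1.2442.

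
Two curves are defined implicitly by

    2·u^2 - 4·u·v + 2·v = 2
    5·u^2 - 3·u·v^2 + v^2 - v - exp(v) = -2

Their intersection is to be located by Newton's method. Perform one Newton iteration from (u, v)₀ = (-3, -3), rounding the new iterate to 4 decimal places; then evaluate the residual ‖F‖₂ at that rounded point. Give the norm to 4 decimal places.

At (-3, -3): F = (-26.0000, 139.950213).
Jacobian J = [[4·u - 4·v, -4·u + 2], [10·u - 3·v^2, -6·u·v + 2·v - exp(v) - 1]].
At the point, J = [[0.0000, 14.0000], [-57.0000, -61.049787]] (det J = 798.0000).
Solving J·Δ = −F gives Δ = (0.4662, 1.8571).
Then the next iterate is (u, v)₁ = (-2.5338, -1.1429).
Re-evaluating at (-2.5338, -1.1429): F = (-3.029035, 46.160044), so ‖F‖₂ = 46.2593.

46.2593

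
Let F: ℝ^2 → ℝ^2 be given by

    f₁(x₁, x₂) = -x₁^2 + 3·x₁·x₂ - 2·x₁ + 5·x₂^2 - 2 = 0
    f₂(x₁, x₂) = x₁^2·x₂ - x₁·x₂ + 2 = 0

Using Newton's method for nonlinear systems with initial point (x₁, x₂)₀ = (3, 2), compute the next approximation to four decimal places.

At (3, 2): F = (21.0000, 14.0000).
Jacobian J = [[-2·x₁ + 3·x₂ - 2, 3·x₁ + 10·x₂], [2·x₁·x₂ - x₂, x₁^2 - x₁]].
At the point, J = [[-2.0000, 29.0000], [10.0000, 6.0000]] (det J = -302.0000).
Solving J·Δ = −F gives Δ = (-0.9272, -0.7881).
Then the next iterate is (x₁, x₂)₁ = (2.0728, 1.2119).

(2.0728, 1.2119)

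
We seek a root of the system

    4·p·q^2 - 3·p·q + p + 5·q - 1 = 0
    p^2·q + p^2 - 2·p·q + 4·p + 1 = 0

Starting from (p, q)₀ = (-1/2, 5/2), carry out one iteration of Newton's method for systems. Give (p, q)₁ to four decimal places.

At (-1/2, 5/2): F = (2.2500, 2.3750).
Jacobian J = [[4·q^2 - 3·q + 1, 8·p·q - 3·p + 5], [2·p·q + 2·p - 2·q + 4, p^2 - 2·p]].
At the point, J = [[18.5000, -3.5000], [-4.5000, 1.2500]] (det J = 7.3750).
Solving J·Δ = −F gives Δ = (-1.5085, -7.3305).
Then the next iterate is (p, q)₁ = (-2.0085, -4.8305).

(-2.0085, -4.8305)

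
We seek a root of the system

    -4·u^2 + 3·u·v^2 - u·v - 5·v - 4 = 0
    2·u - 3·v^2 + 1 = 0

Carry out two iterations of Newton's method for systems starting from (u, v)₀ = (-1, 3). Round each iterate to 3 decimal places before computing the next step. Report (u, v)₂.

(0.544, 0.979)

At (-1, 3): F = (-47.000, -28.000).
Jacobian J = [[-8·u + 3·v^2 - v, 6·u·v - u - 5], [2, -6·v]].
At the point, J = [[32.000, -22.000], [2.000, -18.000]] (det J = -532.000).
Solving J·Δ = −F gives Δ = (0.432, -1.508).
Then the next iterate is (u, v)₁ = (-0.568, 1.492).
Round to (-0.568, 1.492) and repeat: F = (-15.69625, -6.81419), J = [[9.73019, -9.51674], [2.000, -8.952]].
Δ = (1.112, -0.513), so (u, v)₂ = (0.544, 0.979).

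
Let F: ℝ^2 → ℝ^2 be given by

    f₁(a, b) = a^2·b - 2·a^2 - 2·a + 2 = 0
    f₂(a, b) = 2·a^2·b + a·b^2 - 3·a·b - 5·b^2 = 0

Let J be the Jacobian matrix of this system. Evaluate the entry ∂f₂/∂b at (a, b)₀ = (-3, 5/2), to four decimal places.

∂f₂/∂b = 2·a^2 + 2·a·b - 3·a - 10·b.
At (-3, 5/2) this is -13.0000.

-13.0000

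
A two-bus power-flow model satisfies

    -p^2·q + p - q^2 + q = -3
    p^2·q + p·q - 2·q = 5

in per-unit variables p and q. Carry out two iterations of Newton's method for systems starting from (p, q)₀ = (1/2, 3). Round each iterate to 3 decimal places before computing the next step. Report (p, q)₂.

At (1/2, 3): F = (-3.250, -8.750).
Jacobian J = [[-2·p·q + 1, -p^2 - 2·q + 1], [2·p·q + q, p^2 + p - 2]].
At the point, J = [[-2.000, -5.250], [6.000, -1.250]] (det J = 34.000).
Solving J·Δ = −F gives Δ = (1.232, -1.088).
Then the next iterate is (p, q)₁ = (1.732, 1.912).
Round to (1.732, 1.912) and repeat: F = (-2.74741, 0.22325), J = [[-5.62317, -5.82382], [8.53517, 2.73182]].
Δ = (0.181, -0.646), so (p, q)₂ = (1.913, 1.266).

(1.913, 1.266)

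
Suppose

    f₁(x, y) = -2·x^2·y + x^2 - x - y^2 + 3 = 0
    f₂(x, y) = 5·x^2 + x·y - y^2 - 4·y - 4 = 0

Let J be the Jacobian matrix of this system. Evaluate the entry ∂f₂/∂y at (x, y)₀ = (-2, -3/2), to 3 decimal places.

-3.000

∂f₂/∂y = x - 2·y - 4.
At (-2, -3/2) this is -3.000.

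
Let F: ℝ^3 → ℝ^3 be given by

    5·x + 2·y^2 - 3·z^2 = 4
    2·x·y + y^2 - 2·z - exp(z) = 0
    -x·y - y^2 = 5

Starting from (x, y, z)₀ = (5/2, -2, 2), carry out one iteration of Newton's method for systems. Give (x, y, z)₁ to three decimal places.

(2.412, 0.784, 0.482)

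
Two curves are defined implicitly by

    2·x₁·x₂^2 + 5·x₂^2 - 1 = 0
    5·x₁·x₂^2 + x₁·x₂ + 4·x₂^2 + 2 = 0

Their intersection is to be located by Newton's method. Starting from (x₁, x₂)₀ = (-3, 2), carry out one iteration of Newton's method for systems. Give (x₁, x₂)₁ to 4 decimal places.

At (-3, 2): F = (-5.0000, -48.0000).
Jacobian J = [[2·x₂^2, 4·x₁·x₂ + 10·x₂], [5·x₂^2 + x₂, 10·x₁·x₂ + x₁ + 8·x₂]].
At the point, J = [[8.0000, -4.0000], [22.0000, -47.0000]] (det J = -288.0000).
Solving J·Δ = −F gives Δ = (0.1493, -0.9514).
Then the next iterate is (x₁, x₂)₁ = (-2.8507, 1.0486).

(-2.8507, 1.0486)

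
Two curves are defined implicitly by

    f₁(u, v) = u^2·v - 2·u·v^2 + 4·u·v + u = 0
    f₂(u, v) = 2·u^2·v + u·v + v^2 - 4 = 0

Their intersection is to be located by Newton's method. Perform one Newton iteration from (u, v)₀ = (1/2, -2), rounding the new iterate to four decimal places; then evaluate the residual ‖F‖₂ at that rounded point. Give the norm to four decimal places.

1.4128

At (1/2, -2): F = (-8.0000, -2.0000).
Jacobian J = [[2·u·v - 2·v^2 + 4·v + 1, u^2 - 4·u·v + 4·u], [4·u·v + v, 2·u^2 + u + 2·v]].
At the point, J = [[-17.0000, 6.2500], [-6.0000, -3.0000]] (det J = 88.5000).
Solving J·Δ = −F gives Δ = (-0.4124, 0.1582).
Then the next iterate is (u, v)₁ = (0.0876, -1.8418).
Re-evaluating at (0.0876, -1.8418): F = (-1.166218, -0.797382), so ‖F‖₂ = 1.4128.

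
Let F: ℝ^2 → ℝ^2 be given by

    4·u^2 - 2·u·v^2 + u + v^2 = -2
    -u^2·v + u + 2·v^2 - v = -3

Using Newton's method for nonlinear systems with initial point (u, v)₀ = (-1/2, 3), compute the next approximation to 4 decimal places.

At (-1/2, 3): F = (20.5000, 16.7500).
Jacobian J = [[8·u - 2·v^2 + 1, -4·u·v + 2·v], [-2·u·v + 1, -u^2 + 4·v - 1]].
At the point, J = [[-21.0000, 12.0000], [4.0000, 10.7500]] (det J = -273.7500).
Solving J·Δ = −F gives Δ = (0.0708, -1.5845).
Then the next iterate is (u, v)₁ = (-0.4292, 1.4155).

(-0.4292, 1.4155)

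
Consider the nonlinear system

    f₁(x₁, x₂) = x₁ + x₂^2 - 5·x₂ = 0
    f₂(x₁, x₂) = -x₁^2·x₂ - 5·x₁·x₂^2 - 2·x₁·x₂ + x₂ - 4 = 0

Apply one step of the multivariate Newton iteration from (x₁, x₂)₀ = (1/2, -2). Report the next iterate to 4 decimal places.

(0.6710, -0.3699)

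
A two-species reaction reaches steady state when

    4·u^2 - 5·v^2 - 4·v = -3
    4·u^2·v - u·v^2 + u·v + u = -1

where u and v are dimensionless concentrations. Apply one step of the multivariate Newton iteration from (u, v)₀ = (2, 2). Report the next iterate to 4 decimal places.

(1.2765, 1.1427)

At (2, 2): F = (-9.0000, 31.0000).
Jacobian J = [[8·u, -10·v - 4], [8·u·v - v^2 + v + 1, 4·u^2 - 2·u·v + u]].
At the point, J = [[16.0000, -24.0000], [31.0000, 10.0000]] (det J = 904.0000).
Solving J·Δ = −F gives Δ = (-0.7235, -0.8573).
Then the next iterate is (u, v)₁ = (1.2765, 1.1427).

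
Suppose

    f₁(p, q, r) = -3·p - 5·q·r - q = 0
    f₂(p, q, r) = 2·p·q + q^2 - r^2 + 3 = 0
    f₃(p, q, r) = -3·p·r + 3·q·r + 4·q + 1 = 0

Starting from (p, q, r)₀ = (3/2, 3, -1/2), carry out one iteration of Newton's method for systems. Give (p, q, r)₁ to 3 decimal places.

(4.643, -1.283, -1.557)

At (3/2, 3, -1/2): F = (0.000, 20.750, 10.750).
Jacobian J = [[-3, -5·r - 1, -5·q], [2·q, 2·p + 2·q, -2·r], [-3·r, 3·r + 4, -3·p + 3·q]].
At the point, J = [[-3.000, 1.500, -15.000], [6.000, 9.000, 1.000], [1.500, 2.500, 4.500]] (det J = -174.750).
Solving J·Δ = −F gives Δ = (3.143, -4.283, -1.057).
Then the next iterate is (p, q, r)₁ = (4.643, -1.283, -1.557).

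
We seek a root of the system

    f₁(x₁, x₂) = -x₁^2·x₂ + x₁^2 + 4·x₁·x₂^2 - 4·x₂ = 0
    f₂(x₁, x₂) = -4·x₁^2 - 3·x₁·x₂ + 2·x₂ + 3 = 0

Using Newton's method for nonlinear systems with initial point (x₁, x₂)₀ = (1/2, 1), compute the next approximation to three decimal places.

At (1/2, 1): F = (-2.000, 2.500).
Jacobian J = [[-2·x₁·x₂ + 2·x₁ + 4·x₂^2, -x₁^2 + 8·x₁·x₂ - 4], [-8·x₁ - 3·x₂, -3·x₁ + 2]].
At the point, J = [[4.000, -0.250], [-7.000, 0.500]] (det J = 0.250).
Solving J·Δ = −F gives Δ = (1.500, 16.000).
Then the next iterate is (x₁, x₂)₁ = (2.000, 17.000).

(2.000, 17.000)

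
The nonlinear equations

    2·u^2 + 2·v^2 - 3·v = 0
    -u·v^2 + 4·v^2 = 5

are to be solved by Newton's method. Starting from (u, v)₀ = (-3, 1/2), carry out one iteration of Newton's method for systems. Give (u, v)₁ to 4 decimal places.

(-1.6261, 1.0134)

At (-3, 1/2): F = (17.0000, -3.2500).
Jacobian J = [[4·u, 4·v - 3], [-v^2, -2·u·v + 8·v]].
At the point, J = [[-12.0000, -1.0000], [-0.2500, 7.0000]] (det J = -84.2500).
Solving J·Δ = −F gives Δ = (1.3739, 0.5134).
Then the next iterate is (u, v)₁ = (-1.6261, 1.0134).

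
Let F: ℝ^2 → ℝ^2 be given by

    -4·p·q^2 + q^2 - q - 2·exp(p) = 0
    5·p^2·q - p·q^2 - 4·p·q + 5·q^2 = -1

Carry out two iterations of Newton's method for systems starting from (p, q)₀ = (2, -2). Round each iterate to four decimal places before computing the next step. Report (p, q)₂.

At (2, -2): F = (-40.778112, -11.0000).
Jacobian J = [[-4·q^2 - 2·exp(p), -8·p·q + 2·q - 1], [10·p·q - q^2 - 4·q, 5·p^2 - 2·p·q - 4·p + 10·q]].
At the point, J = [[-30.778112, 27.0000], [-36.0000, 0.0000]] (det J = 972.0000).
Solving J·Δ = −F gives Δ = (-0.3056, 1.1620).
Then the next iterate is (p, q)₁ = (1.6944, -0.8380).
Round to (1.6944, -0.8380) and repeat: F = (-14.106043, -3.028487), J = [[-13.695734, 8.683258], [-11.549316, 2.037171]].
Δ = (0.0337, 1.6777), so (p, q)₂ = (1.7281, 0.8397).

(1.7281, 0.8397)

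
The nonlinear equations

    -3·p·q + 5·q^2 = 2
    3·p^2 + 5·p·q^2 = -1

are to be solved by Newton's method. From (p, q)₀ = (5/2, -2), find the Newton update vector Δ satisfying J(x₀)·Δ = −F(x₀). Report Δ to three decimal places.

(-0.405, 1.112)

At (5/2, -2): F = (33.000, 69.750).
Jacobian J = [[-3·q, -3·p + 10·q], [6·p + 5·q^2, 10·p·q]].
At the point, J = [[6.000, -27.500], [35.000, -50.000]] (det J = 662.500).
Solving J·Δ = −F gives Δ = (-0.405, 1.112).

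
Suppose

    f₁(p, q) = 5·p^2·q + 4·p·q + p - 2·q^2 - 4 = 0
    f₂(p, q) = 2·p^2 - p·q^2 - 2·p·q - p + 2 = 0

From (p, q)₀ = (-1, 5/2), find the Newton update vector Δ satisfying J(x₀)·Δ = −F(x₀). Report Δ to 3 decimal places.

(0.169, -1.929)

At (-1, 5/2): F = (-15.000, 16.250).
Jacobian J = [[10·p·q + 4·q + 1, 5·p^2 + 4·p - 4·q], [4·p - q^2 - 2·q - 1, -2·p·q - 2·p]].
At the point, J = [[-14.000, -9.000], [-16.250, 7.000]] (det J = -244.250).
Solving J·Δ = −F gives Δ = (0.169, -1.929).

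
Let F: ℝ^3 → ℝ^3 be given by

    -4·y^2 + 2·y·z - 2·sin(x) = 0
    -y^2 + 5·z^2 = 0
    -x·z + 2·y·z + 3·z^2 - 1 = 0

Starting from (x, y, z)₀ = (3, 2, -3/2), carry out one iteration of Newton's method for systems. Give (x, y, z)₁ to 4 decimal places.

(2.1077, 0.8979, -0.7228)

At (3, 2, -3/2): F = (-22.282240, 7.2500, 4.2500).
Jacobian J = [[-2·cos(x), -8·y + 2·z, 2·y], [0, -2·y, 10·z], [-z, 2·z, -x + 2·y + 6·z]].
At the point, J = [[1.979985, -19.0000, 4.0000], [0.0000, -4.0000, -15.0000], [1.5000, -3.0000, -8.0000]] (det J = 425.760195).
Solving J·Δ = −F gives Δ = (-0.8923, -1.1021, 0.7772).
Then the next iterate is (x, y, z)₁ = (2.1077, 0.8979, -0.7228).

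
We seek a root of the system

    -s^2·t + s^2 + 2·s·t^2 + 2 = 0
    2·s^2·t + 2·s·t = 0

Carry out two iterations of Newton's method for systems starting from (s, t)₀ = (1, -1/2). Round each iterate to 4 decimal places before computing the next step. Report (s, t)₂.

At (1, -1/2): F = (4.0000, -2.0000).
Jacobian J = [[-2·s·t + 2·s + 2·t^2, -s^2 + 4·s·t], [4·s·t + 2·t, 2·s^2 + 2·s]].
At the point, J = [[3.5000, -3.0000], [-3.0000, 4.0000]] (det J = 5.0000).
Solving J·Δ = −F gives Δ = (-2.0000, -1.0000).
Then the next iterate is (s, t)₁ = (-1.0000, -1.5000).
Round to (-1.0000, -1.5000) and repeat: F = (0.0000, 0.0000), J = [[-0.5000, 5.0000], [3.0000, 0.0000]].
Δ = (0.0000, 0.0000), so (s, t)₂ = (-1.0000, -1.5000).

(-1.0000, -1.5000)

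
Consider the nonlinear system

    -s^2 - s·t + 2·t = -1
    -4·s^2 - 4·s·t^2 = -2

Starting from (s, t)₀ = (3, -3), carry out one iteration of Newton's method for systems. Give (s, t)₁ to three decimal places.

At (3, -3): F = (-5.000, -142.000).
Jacobian J = [[-2·s - t, -s + 2], [-8·s - 4·t^2, -8·s·t]].
At the point, J = [[-3.000, -1.000], [-60.000, 72.000]] (det J = -276.000).
Solving J·Δ = −F gives Δ = (-1.819, 0.457).
Then the next iterate is (s, t)₁ = (1.181, -2.543).

(1.181, -2.543)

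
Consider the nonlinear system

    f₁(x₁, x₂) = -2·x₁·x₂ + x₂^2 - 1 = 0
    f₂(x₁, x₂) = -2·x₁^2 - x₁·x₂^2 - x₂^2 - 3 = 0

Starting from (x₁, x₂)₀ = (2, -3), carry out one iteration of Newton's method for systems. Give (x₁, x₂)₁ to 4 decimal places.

(1.6774, -1.1935)

At (2, -3): F = (20.0000, -38.0000).
Jacobian J = [[-2·x₂, -2·x₁ + 2·x₂], [-4·x₁ - x₂^2, -2·x₁·x₂ - 2·x₂]].
At the point, J = [[6.0000, -10.0000], [-17.0000, 18.0000]] (det J = -62.0000).
Solving J·Δ = −F gives Δ = (-0.3226, 1.8065).
Then the next iterate is (x₁, x₂)₁ = (1.6774, -1.1935).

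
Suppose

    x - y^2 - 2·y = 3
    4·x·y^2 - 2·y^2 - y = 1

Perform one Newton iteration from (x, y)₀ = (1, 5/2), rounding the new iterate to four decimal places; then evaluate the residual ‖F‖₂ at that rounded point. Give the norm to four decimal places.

3.4314

At (1, 5/2): F = (-13.2500, 9.0000).
Jacobian J = [[1, -2·y - 2], [4·y^2, 8·x·y - 4·y - 1]].
At the point, J = [[1.0000, -7.0000], [25.0000, 9.0000]] (det J = 184.0000).
Solving J·Δ = −F gives Δ = (0.3057, -1.8492).
Then the next iterate is (x, y)₁ = (1.3057, 0.6508).
Re-evaluating at (1.3057, 0.6508): F = (-3.419441, -0.285813), so ‖F‖₂ = 3.4314.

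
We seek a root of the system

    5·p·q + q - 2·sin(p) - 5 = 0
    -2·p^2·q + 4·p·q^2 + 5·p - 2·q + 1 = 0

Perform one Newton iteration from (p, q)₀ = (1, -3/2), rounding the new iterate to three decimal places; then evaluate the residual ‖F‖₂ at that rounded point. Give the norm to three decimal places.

1439.624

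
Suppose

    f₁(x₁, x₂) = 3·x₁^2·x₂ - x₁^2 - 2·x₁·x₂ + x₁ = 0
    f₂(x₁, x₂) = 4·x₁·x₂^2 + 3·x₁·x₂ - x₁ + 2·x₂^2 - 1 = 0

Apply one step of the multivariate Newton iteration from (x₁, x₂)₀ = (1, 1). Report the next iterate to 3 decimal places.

(0.795, 0.615)

At (1, 1): F = (1.000, 7.000).
Jacobian J = [[6·x₁·x₂ - 2·x₁ - 2·x₂ + 1, 3·x₁^2 - 2·x₁], [4·x₂^2 + 3·x₂ - 1, 8·x₁·x₂ + 3·x₁ + 4·x₂]].
At the point, J = [[3.000, 1.000], [6.000, 15.000]] (det J = 39.000).
Solving J·Δ = −F gives Δ = (-0.205, -0.385).
Then the next iterate is (x₁, x₂)₁ = (0.795, 0.615).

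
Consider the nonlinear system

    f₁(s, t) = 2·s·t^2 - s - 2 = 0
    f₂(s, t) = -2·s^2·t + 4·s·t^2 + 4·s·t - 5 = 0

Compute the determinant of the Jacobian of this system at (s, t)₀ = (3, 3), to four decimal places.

690.0000

J = [[2·t^2 - 1, 4·s·t], [-4·s·t + 4·t^2 + 4·t, -2·s^2 + 8·s·t + 4·s]].
At the point, J = [[17.0000, 36.0000], [12.0000, 66.0000]].
det J = 690.0000.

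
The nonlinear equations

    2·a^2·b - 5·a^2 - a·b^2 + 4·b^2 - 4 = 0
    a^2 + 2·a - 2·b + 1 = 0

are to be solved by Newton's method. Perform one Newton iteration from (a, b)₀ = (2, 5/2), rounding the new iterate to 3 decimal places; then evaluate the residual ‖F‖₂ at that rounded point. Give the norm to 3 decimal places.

2.834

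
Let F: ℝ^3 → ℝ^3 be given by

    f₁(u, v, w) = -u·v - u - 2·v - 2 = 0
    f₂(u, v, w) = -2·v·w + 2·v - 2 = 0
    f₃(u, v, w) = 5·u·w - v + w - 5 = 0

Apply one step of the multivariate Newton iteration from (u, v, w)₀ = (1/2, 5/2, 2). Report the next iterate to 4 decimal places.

(0.2754, -0.6856, 1.8743)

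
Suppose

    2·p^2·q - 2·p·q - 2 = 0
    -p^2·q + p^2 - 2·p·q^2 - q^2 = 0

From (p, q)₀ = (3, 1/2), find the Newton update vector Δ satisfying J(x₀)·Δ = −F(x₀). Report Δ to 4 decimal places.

(-0.8818, 0.0341)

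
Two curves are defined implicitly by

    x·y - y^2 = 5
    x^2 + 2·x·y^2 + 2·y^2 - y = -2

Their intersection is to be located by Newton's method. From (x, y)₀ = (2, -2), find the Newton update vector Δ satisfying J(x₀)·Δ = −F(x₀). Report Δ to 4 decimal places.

(6.0455, 4.1818)

At (2, -2): F = (-13.0000, 32.0000).
Jacobian J = [[y, x - 2·y], [2·x + 2·y^2, 4·x·y + 4·y - 1]].
At the point, J = [[-2.0000, 6.0000], [12.0000, -25.0000]] (det J = -22.0000).
Solving J·Δ = −F gives Δ = (6.0455, 4.1818).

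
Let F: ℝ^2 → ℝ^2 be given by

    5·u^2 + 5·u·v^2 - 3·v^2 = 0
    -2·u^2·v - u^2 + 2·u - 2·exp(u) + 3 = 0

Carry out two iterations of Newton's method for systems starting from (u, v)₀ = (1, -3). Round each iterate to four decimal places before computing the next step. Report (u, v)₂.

At (1, -3): F = (23.0000, 4.563436).
Jacobian J = [[10·u + 5·v^2, 10·u·v - 6·v], [-4·u·v - 2·u - 2·exp(u) + 2, -2·u^2]].
At the point, J = [[55.0000, -12.0000], [6.563436, -2.0000]] (det J = -31.238764).
Solving J·Δ = −F gives Δ = (0.2805, 3.2021).
Then the next iterate is (u, v)₁ = (1.2805, 0.2021).
Round to (1.2805, 0.2021) and repeat: F = (8.337374, -3.938316), J = [[13.009222, 1.375290], [-8.793033, -3.279360]].
Δ = (-0.7172, 0.7222), so (u, v)₂ = (0.5633, 0.9243).

(0.5633, 0.9243)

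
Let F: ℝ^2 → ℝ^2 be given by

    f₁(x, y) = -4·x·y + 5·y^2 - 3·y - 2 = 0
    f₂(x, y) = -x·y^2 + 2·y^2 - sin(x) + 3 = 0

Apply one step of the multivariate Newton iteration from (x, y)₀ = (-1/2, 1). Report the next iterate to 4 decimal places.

(-14.6258, -5.5004)

At (-1/2, 1): F = (2.0000, 5.979426).
Jacobian J = [[-4·y, -4·x + 10·y - 3], [-y^2 - cos(x), -2·x·y + 4·y]].
At the point, J = [[-4.0000, 9.0000], [-1.877583, 5.0000]] (det J = -3.101757).
Solving J·Δ = −F gives Δ = (-14.1258, -6.5004).
Then the next iterate is (x, y)₁ = (-14.6258, -5.5004).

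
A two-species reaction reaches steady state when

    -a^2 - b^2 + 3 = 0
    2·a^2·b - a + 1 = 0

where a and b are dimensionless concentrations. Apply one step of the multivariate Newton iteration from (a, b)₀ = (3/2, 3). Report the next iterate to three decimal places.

At (3/2, 3): F = (-8.250, 13.000).
Jacobian J = [[-2·a, -2·b], [4·a·b - 1, 2·a^2]].
At the point, J = [[-3.000, -6.000], [17.000, 4.500]] (det J = 88.500).
Solving J·Δ = −F gives Δ = (-0.462, -1.144).
Then the next iterate is (a, b)₁ = (1.038, 1.856).

(1.038, 1.856)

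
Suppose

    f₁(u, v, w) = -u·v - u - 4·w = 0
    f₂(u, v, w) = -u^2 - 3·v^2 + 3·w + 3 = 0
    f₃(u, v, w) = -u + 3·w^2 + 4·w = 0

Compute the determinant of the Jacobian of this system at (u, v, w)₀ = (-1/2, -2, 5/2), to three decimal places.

169.000

J = [[-v - 1, -u, -4], [-2·u, -6·v, 3], [-1, 0, 6·w + 4]].
At the point, J = [[1.000, 0.500, -4.000], [1.000, 12.000, 3.000], [-1.000, 0.000, 19.000]].
det J = 169.000.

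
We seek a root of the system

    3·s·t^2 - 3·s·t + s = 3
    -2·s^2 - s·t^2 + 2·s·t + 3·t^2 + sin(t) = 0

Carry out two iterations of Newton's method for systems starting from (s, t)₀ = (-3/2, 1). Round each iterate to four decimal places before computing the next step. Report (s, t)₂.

(-5.5345, 7.5402)

At (-3/2, 1): F = (-4.5000, -2.158529).
Jacobian J = [[3·t^2 - 3·t + 1, 6·s·t - 3·s], [-4·s - t^2 + 2·t, -2·s·t + 2·s + 6·t + cos(t)]].
At the point, J = [[1.0000, -4.5000], [7.0000, 6.540302]] (det J = 38.040302).
Solving J·Δ = −F gives Δ = (1.0290, -0.7713).
Then the next iterate is (s, t)₁ = (-0.4710, 0.2287).
Round to (-0.4710, 0.2287) and repeat: F = (-3.221752, -0.250860), J = [[0.470811, 0.766694], [2.289096, 1.619597]].
Δ = (-5.0635, 7.3115), so (s, t)₂ = (-5.5345, 7.5402).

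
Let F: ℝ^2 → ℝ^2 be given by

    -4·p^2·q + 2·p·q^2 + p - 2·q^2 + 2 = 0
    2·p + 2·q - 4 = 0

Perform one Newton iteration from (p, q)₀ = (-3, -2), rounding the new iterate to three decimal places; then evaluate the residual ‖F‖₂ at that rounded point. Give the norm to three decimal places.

297.795

At (-3, -2): F = (39.000, -14.000).
Jacobian J = [[-8·p·q + 2·q^2 + 1, -4·p^2 + 4·p·q - 4·q], [2, 2]].
At the point, J = [[-39.000, -4.000], [2.000, 2.000]] (det J = -70.000).
Solving J·Δ = −F gives Δ = (0.314, 6.686).
Then the next iterate is (p, q)₁ = (-2.686, 4.686).
Re-evaluating at (-2.686, 4.686): F = (-297.79516, 0.000), so ‖F‖₂ = 297.795.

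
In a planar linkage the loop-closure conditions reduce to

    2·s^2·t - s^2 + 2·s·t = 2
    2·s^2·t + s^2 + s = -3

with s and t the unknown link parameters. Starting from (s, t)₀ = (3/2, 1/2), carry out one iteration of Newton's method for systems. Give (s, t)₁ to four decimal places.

(0.0469, 0.7604)

At (3/2, 1/2): F = (-0.5000, 9.0000).
Jacobian J = [[4·s·t - 2·s + 2·t, 2·s^2 + 2·s], [4·s·t + 2·s + 1, 2·s^2]].
At the point, J = [[1.0000, 7.5000], [7.0000, 4.5000]] (det J = -48.0000).
Solving J·Δ = −F gives Δ = (-1.4531, 0.2604).
Then the next iterate is (s, t)₁ = (0.0469, 0.7604).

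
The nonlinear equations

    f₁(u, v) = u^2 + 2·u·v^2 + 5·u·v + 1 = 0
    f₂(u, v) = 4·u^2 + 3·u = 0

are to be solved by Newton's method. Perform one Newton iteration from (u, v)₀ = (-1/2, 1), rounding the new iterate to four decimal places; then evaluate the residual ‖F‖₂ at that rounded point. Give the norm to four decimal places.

2.9524

At (-1/2, 1): F = (-2.2500, -0.5000).
Jacobian J = [[2·u + 2·v^2 + 5·v, 4·u·v + 5·u], [8·u + 3, 0]].
At the point, J = [[6.0000, -4.5000], [-1.0000, 0.0000]] (det J = -4.5000).
Solving J·Δ = −F gives Δ = (-0.5000, -1.1667).
Then the next iterate is (u, v)₁ = (-1.0000, -0.1667).
Re-evaluating at (-1.0000, -0.1667): F = (2.777922, 1.0000), so ‖F‖₂ = 2.9524.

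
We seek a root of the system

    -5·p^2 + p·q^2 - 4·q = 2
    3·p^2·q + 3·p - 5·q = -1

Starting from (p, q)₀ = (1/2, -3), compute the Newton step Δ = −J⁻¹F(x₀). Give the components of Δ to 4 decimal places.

At (1/2, -3): F = (13.2500, 15.2500).
Jacobian J = [[-10·p + q^2, 2·p·q - 4], [6·p·q + 3, 3·p^2 - 5]].
At the point, J = [[4.0000, -7.0000], [-6.0000, -4.2500]] (det J = -59.0000).
Solving J·Δ = −F gives Δ = (0.8549, 2.3814).

(0.8549, 2.3814)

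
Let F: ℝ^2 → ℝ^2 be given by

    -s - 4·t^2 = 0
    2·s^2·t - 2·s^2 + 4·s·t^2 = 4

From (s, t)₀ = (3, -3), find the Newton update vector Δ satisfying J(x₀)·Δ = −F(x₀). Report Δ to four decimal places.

(-3.9123, 1.4620)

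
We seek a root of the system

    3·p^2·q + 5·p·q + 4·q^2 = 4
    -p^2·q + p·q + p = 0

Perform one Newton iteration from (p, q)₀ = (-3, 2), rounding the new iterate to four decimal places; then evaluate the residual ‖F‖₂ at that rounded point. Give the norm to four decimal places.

45.0000

At (-3, 2): F = (36.0000, -27.0000).
Jacobian J = [[6·p·q + 5·q, 3·p^2 + 5·p + 8·q], [-2·p·q + q + 1, -p^2 + p]].
At the point, J = [[-26.0000, 28.0000], [15.0000, -12.0000]] (det J = -108.0000).
Solving J·Δ = −F gives Δ = (3.0000, 1.5000).
Then the next iterate is (p, q)₁ = (0.0000, 3.5000).
Re-evaluating at (0.0000, 3.5000): F = (45.0000, 0.0000), so ‖F‖₂ = 45.0000.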